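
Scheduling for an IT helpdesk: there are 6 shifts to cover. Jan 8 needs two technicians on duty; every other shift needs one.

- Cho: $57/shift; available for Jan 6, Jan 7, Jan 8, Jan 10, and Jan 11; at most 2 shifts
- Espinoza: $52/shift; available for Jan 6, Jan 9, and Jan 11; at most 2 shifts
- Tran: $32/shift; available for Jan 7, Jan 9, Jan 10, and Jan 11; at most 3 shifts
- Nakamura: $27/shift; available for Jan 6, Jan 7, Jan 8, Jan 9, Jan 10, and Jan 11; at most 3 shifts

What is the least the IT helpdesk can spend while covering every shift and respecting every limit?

$234

Jan 8 can only be covered by Cho and Nakamura, so that assignment is forced.
Picking the cheapest available technician for each shift independently would cost $219, but that ignores the shift limits.
An optimal schedule: Jan 6→Nakamura, Jan 7→Nakamura, Jan 8→Nakamura+Cho, Jan 9→Tran, Jan 10→Tran, Jan 11→Tran.
Total: 27 + 27 + 27 + 57 + 32 + 32 + 32 = $234.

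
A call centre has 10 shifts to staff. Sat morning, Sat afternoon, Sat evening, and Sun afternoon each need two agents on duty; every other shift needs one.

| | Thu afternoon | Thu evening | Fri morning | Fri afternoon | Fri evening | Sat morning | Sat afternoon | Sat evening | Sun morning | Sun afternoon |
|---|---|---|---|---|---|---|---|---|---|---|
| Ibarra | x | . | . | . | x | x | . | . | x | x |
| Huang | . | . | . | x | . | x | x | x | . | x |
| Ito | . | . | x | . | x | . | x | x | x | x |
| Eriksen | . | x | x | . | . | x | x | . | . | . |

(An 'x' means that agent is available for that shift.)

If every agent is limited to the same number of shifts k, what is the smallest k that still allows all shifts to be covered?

4

With 4 agents and 14 worker-slots to fill, someone must work at least ⌈14/4⌉ = 4 shifts, so k ≥ 4.
k = 4 works: Thu afternoon→Ibarra, Thu evening→Eriksen, Fri morning→Ito, Fri afternoon→Huang, Fri evening→Ibarra, Sat morning→Ibarra+Huang, Sat afternoon→Ito+Eriksen, Sat evening→Huang+Ito, Sun morning→Ibarra, Sun afternoon→Huang+Ito.
Loads: Ibarra 4, Huang 4, Ito 4, Eriksen 2 — all ≤ 4.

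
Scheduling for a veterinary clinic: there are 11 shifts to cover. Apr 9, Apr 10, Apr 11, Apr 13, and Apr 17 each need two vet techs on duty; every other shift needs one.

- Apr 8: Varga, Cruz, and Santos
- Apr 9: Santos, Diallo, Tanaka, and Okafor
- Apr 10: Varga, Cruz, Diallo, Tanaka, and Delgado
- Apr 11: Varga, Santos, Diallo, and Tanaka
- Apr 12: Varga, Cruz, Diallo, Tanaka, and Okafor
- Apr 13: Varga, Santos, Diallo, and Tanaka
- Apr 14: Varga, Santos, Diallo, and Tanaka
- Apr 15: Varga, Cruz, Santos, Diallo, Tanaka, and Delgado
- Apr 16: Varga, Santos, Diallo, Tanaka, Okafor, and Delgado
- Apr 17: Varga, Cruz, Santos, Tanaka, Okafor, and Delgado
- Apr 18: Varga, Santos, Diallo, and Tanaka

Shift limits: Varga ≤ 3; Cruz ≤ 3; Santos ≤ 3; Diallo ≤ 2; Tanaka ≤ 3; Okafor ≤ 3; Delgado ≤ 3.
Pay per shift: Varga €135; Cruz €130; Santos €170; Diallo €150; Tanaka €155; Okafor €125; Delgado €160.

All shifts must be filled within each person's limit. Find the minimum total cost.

Picking the cheapest available vet tech for each shift independently would cost €2145, but that ignores the shift limits.
An optimal schedule: Apr 8→Cruz, Apr 9→Okafor+Diallo, Apr 10→Cruz+Delgado, Apr 11→Varga+Tanaka, Apr 12→Okafor, Apr 13→Diallo+Tanaka, Apr 14→Varga, Apr 15→Cruz, Apr 16→Okafor, Apr 17→Tanaka+Delgado, Apr 18→Varga.
Total: 130 + 125 + 150 + 130 + 160 + 135 + 155 + 125 + 150 + 155 + 135 + 130 + 125 + 155 + 160 + 135 = €2255.

€2255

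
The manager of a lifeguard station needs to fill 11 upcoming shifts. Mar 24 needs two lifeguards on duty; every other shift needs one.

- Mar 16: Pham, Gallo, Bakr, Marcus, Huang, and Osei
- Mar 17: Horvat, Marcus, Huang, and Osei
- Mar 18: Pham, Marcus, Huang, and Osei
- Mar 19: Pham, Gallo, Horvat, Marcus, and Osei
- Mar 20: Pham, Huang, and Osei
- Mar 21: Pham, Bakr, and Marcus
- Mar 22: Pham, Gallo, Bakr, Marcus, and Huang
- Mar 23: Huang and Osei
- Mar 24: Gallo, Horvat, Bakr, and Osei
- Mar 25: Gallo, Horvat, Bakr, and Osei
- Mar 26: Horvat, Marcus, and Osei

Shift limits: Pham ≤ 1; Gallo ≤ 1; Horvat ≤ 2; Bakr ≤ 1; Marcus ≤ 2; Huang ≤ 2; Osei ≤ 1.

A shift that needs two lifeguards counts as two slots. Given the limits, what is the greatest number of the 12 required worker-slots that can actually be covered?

10

Total capacity across all lifeguards is 1+1+2+1+2+2+1 = 10, and 12 slots are needed, so at most 10 can be filled.
An assignment achieving 10: Mar 17→Horvat, Mar 18→Marcus, Mar 19→Marcus, Mar 20→Pham, Mar 21→Bakr, Mar 22→Huang, Mar 23→Huang, Mar 24→Gallo+Osei, Mar 26→Horvat.
Loads: Pham 1/1, Gallo 1/1, Horvat 2/2, Bakr 1/1, Marcus 2/2, Huang 2/2, Osei 1/1.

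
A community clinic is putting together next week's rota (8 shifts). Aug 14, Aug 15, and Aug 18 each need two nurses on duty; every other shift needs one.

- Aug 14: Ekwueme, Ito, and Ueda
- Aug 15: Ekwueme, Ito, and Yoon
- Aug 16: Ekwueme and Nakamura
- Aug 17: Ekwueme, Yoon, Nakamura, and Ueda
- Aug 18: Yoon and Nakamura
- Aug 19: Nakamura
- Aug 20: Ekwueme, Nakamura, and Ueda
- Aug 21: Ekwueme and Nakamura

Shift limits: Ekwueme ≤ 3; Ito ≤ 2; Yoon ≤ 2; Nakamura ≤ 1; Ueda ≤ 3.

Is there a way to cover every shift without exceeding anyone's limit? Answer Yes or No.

No

Total capacity is 11 and 11 slots are needed, so capacity alone doesn't rule it out.
Shifts {Aug 18, Aug 19} need 3 worker-slots in total, but the nurses available for any of those shifts (Yoon and Nakamura) can supply at most 2 among them. So no valid schedule exists.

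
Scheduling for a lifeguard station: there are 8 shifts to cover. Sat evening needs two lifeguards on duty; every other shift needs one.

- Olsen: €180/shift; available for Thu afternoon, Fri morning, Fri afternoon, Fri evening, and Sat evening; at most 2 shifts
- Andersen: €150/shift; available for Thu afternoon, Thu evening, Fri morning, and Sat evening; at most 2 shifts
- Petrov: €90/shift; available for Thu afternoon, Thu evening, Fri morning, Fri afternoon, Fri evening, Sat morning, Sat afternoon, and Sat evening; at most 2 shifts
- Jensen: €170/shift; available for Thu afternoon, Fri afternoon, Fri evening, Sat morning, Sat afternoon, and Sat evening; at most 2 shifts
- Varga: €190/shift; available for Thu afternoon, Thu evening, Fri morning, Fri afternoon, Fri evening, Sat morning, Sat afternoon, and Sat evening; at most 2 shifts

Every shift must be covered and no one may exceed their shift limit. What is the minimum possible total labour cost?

€1370

Picking the cheapest available lifeguard for each shift independently would cost €870, but that ignores the shift limits.
An optimal schedule: Thu afternoon→Andersen, Thu evening→Andersen, Fri morning→Olsen, Fri afternoon→Olsen, Fri evening→Jensen, Sat morning→Petrov, Sat afternoon→Petrov, Sat evening→Jensen+Varga.
Total: 150 + 150 + 180 + 180 + 170 + 90 + 90 + 170 + 190 = €1370.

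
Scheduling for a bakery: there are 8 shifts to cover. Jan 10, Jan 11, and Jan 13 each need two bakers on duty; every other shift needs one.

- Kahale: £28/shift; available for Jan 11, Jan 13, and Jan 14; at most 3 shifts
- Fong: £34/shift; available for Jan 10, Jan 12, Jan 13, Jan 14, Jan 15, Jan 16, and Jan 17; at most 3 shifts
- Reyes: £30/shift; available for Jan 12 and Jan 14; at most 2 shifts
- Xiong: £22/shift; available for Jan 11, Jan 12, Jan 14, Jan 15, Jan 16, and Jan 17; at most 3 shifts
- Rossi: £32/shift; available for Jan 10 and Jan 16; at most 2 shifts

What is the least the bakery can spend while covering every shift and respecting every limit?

Jan 10 can only be covered by Fong and Rossi, so that assignment is forced.
Jan 11 can only be covered by Kahale and Xiong, so that assignment is forced.
Jan 13 can only be covered by Kahale and Fong, so that assignment is forced.
Picking the cheapest available baker for each shift independently would cost £288, but that ignores the shift limits.
An optimal schedule: Jan 10→Rossi+Fong, Jan 11→Xiong+Kahale, Jan 12→Reyes, Jan 13→Kahale+Fong, Jan 14→Kahale, Jan 15→Xiong, Jan 16→Rossi, Jan 17→Xiong.
Total: 32 + 34 + 22 + 28 + 30 + 28 + 34 + 28 + 22 + 32 + 22 = £312.

£312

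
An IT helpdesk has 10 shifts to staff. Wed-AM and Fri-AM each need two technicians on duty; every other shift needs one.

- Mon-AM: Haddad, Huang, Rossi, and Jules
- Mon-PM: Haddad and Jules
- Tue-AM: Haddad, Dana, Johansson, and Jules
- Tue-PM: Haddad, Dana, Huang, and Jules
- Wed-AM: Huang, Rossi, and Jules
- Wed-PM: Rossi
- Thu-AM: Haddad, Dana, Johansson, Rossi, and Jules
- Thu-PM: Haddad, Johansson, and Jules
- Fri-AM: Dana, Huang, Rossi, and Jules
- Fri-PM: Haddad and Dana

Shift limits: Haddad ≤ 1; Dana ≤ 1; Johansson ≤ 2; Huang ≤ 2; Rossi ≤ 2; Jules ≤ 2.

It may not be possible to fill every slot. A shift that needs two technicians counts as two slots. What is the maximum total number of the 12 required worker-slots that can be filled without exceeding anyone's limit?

Total capacity across all technicians is 1+1+2+2+2+2 = 10, and 12 slots are needed, so at most 10 can be filled.
An assignment achieving 10: Mon-AM→Huang, Mon-PM→Haddad, Tue-AM→Johansson, Tue-PM→Jules, Wed-AM→Huang+Rossi, Wed-PM→Rossi, Thu-PM→Johansson, Fri-AM→Jules, Fri-PM→Dana.
Loads: Haddad 1/1, Dana 1/1, Johansson 2/2, Huang 2/2, Rossi 2/2, Jules 2/2.

10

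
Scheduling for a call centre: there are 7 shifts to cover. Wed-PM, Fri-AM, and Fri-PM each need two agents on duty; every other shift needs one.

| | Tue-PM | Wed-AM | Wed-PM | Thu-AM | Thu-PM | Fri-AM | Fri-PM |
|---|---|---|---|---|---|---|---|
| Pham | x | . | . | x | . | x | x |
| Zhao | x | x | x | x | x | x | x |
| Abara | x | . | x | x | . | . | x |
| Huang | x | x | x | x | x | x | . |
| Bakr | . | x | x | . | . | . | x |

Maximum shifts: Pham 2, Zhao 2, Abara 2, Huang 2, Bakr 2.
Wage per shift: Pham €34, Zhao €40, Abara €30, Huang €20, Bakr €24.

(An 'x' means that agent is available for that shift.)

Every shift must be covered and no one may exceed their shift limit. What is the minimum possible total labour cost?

Picking the cheapest available agent for each shift independently would cost €232, but that ignores the shift limits.
An optimal schedule: Tue-PM→Pham, Wed-AM→Zhao, Wed-PM→Huang+Bakr, Thu-AM→Abara, Thu-PM→Zhao, Fri-AM→Pham+Huang, Fri-PM→Abara+Bakr.
Total: 34 + 40 + 20 + 24 + 30 + 40 + 34 + 20 + 30 + 24 = €296.

€296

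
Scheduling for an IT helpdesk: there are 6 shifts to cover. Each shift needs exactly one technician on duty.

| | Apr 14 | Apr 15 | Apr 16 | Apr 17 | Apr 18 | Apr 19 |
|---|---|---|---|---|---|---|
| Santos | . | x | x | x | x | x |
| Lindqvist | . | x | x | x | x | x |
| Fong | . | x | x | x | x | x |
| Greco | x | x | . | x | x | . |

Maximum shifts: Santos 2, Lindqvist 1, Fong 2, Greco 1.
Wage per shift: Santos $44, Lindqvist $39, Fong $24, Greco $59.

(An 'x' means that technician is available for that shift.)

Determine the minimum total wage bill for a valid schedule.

Apr 14 can only be covered by Greco, so that assignment is forced.
Picking the cheapest available technician for each shift independently would cost $179, but that ignores the shift limits.
An optimal schedule: Apr 14→Greco, Apr 15→Lindqvist, Apr 16→Santos, Apr 17→Fong, Apr 18→Fong, Apr 19→Santos.
Total: 59 + 39 + 44 + 24 + 24 + 44 = $234.

$234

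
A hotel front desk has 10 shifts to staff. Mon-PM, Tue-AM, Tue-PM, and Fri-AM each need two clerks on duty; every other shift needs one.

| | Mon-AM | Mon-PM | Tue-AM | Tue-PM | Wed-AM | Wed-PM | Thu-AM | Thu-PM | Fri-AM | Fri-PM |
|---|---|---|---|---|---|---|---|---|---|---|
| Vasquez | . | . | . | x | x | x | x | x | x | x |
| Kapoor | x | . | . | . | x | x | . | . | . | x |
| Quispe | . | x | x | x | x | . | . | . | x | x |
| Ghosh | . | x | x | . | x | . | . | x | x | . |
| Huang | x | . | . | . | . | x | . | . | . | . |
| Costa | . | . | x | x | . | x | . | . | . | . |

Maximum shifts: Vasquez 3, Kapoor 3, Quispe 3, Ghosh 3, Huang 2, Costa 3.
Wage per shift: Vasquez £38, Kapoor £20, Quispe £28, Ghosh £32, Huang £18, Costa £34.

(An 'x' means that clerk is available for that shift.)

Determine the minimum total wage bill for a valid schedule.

£400

Mon-PM can only be covered by Quispe and Ghosh, so that assignment is forced.
Thu-AM can only be covered by Vasquez, so that assignment is forced.
Picking the cheapest available clerk for each shift independently would cost £388, but that ignores the shift limits.
An optimal schedule: Mon-AM→Huang, Mon-PM→Quispe+Ghosh, Tue-AM→Quispe+Costa, Tue-PM→Quispe+Costa, Wed-AM→Kapoor, Wed-PM→Huang, Thu-AM→Vasquez, Thu-PM→Ghosh, Fri-AM→Ghosh+Vasquez, Fri-PM→Kapoor.
Total: 18 + 28 + 32 + 28 + 34 + 28 + 34 + 20 + 18 + 38 + 32 + 32 + 38 + 20 = £400.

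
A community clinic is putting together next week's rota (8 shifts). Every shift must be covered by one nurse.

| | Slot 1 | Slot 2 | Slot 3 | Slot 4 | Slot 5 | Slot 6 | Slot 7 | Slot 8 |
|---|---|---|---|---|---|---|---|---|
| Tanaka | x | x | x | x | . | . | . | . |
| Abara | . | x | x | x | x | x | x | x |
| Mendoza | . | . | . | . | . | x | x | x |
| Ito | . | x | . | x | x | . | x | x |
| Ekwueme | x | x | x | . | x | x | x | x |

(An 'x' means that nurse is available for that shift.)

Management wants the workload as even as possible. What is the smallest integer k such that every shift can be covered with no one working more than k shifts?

With 5 nurses and 8 worker-slots to fill, someone must work at least ⌈8/5⌉ = 2 shifts, so k ≥ 2.
k = 2 works: Slot 1→Tanaka, Slot 2→Ito, Slot 3→Tanaka, Slot 4→Abara, Slot 5→Abara, Slot 6→Mendoza, Slot 7→Mendoza, Slot 8→Ito.
Loads: Tanaka 2, Abara 2, Mendoza 2, Ito 2, Ekwueme 0 — all ≤ 2.

2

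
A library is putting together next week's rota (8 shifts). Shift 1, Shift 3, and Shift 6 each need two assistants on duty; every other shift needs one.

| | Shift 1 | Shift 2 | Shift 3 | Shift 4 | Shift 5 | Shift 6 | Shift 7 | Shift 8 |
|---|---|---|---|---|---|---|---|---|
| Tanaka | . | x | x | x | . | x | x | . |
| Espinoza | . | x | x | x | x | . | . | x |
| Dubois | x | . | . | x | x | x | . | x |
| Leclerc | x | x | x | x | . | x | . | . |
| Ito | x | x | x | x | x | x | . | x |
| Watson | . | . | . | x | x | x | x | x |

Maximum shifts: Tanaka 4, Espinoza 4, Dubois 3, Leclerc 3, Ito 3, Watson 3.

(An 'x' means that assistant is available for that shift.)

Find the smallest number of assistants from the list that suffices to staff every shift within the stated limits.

4

11 slots to fill and no one can take more than 4, so at least ⌈11/4⌉ = 3 assistants are needed.
No set of 3 assistants can cover every shift (each such set leaves at least one shift with no one available or exceeds a cap).
Tanaka, Espinoza, Dubois, and Leclerc alone can cover everything: Shift 1→Dubois+Leclerc, Shift 2→Tanaka, Shift 3→Tanaka+Espinoza, Shift 4→Espinoza, Shift 5→Espinoza, Shift 6→Tanaka+Dubois, Shift 7→Tanaka, Shift 8→Espinoza.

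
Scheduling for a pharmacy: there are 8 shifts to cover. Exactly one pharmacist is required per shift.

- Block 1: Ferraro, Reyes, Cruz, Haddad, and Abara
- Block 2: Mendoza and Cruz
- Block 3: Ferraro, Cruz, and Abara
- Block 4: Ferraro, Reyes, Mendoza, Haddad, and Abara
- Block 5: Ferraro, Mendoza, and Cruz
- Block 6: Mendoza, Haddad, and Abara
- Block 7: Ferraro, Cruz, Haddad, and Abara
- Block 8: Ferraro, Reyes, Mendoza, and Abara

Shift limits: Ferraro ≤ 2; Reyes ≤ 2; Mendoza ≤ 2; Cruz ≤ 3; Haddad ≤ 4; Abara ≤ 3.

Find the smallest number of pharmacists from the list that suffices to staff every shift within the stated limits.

8 slots to fill and no one can take more than 4, so at least ⌈8/4⌉ = 2 pharmacists are needed.
Any 2 pharmacists together have capacity at most 4+3 = 7 < 8 slots, so 2 can never suffice.
Ferraro, Mendoza, and Haddad alone can cover everything: Block 1→Haddad, Block 2→Mendoza, Block 3→Ferraro, Block 4→Haddad, Block 5→Ferraro, Block 6→Haddad, Block 7→Haddad, Block 8→Mendoza.

3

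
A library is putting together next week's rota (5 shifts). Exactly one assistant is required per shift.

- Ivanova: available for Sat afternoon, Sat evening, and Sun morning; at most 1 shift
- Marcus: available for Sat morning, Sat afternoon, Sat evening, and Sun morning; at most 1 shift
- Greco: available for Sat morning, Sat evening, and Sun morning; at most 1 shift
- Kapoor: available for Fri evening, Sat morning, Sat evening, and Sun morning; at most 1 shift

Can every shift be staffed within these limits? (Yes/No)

Shifts {Fri evening, Sat morning, Sat afternoon, Sat evening, Sun morning} need 5 worker-slots in total, but the assistants available for any of those shifts (Ivanova, Marcus, Greco, and Kapoor) can supply at most 4 among them. So no valid schedule exists.

No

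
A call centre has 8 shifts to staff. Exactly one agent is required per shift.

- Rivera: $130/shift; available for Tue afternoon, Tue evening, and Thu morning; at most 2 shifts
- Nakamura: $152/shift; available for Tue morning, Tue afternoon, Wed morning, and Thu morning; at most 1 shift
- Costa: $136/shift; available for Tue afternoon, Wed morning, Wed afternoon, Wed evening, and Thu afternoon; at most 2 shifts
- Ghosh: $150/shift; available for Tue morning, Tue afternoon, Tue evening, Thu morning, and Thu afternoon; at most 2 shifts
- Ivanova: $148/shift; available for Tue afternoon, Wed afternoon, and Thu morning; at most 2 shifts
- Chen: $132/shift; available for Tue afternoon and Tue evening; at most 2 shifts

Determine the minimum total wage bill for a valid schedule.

$1112

Wed evening can only be covered by Costa, so that assignment is forced.
Picking the cheapest available agent for each shift independently would cost $1084, but that ignores the shift limits.
An optimal schedule: Tue morning→Ghosh, Tue afternoon→Chen, Tue evening→Rivera, Wed morning→Costa, Wed afternoon→Ivanova, Wed evening→Costa, Thu morning→Rivera, Thu afternoon→Ghosh.
Total: 150 + 132 + 130 + 136 + 148 + 136 + 130 + 150 = $1112.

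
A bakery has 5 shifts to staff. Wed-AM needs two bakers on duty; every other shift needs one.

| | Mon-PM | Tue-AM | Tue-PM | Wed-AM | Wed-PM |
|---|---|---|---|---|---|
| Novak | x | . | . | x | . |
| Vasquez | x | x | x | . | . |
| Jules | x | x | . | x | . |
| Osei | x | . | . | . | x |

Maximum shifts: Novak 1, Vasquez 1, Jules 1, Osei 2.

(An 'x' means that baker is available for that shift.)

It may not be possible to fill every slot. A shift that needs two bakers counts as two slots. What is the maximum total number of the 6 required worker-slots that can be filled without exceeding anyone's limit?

Total capacity across all bakers is 1+1+1+2 = 5, and 6 slots are needed, so at most 5 can be filled.
An assignment achieving 5: Mon-PM→Osei, Tue-AM→Jules, Tue-PM→Vasquez, Wed-AM→Novak, Wed-PM→Osei.
Loads: Novak 1/1, Vasquez 1/1, Jules 1/1, Osei 2/2.

5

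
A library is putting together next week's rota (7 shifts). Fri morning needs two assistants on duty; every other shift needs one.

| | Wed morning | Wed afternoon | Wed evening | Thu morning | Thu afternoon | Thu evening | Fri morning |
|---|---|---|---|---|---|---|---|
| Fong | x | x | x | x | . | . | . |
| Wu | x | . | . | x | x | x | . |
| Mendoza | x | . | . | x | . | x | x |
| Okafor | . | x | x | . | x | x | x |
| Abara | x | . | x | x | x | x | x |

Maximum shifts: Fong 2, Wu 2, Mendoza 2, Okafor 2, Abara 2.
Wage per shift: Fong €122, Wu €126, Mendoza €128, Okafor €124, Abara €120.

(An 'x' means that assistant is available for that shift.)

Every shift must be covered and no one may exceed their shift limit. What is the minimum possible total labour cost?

Picking the cheapest available assistant for each shift independently would cost €966, but that ignores the shift limits.
An optimal schedule: Wed morning→Fong, Wed afternoon→Fong, Wed evening→Abara, Thu morning→Wu, Thu afternoon→Okafor, Thu evening→Wu, Fri morning→Abara+Okafor.
Total: 122 + 122 + 120 + 126 + 124 + 126 + 120 + 124 = €984.

€984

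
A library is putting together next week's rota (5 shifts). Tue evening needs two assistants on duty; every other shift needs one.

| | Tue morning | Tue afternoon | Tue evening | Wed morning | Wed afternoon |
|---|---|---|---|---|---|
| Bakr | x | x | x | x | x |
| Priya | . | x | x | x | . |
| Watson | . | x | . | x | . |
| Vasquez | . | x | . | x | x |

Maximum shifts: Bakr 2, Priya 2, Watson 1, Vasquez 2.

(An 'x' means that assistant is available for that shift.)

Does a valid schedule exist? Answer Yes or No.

Tue morning can only be covered by Bakr, so that assignment is forced.
Tue evening can only be covered by Bakr and Priya, so that assignment is forced.
One valid schedule: Tue morning→Bakr, Tue afternoon→Priya, Tue evening→Bakr+Priya, Wed morning→Watson, Wed afternoon→Vasquez.
Loads: Bakr 2/2, Priya 2/2, Watson 1/1, Vasquez 1/2 — all within limits.

Yes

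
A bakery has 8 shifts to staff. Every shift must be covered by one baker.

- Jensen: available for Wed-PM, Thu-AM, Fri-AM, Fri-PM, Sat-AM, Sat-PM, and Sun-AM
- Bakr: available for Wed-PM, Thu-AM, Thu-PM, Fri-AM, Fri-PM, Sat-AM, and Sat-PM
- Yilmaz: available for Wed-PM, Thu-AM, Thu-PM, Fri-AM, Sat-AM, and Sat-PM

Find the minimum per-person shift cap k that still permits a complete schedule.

With 3 bakers and 8 worker-slots to fill, someone must work at least ⌈8/3⌉ = 3 shifts, so k ≥ 3.
k = 3 works: Wed-PM→Jensen, Thu-AM→Bakr, Thu-PM→Bakr, Fri-AM→Bakr, Fri-PM→Jensen, Sat-AM→Yilmaz, Sat-PM→Yilmaz, Sun-AM→Jensen.
Loads: Jensen 3, Bakr 3, Yilmaz 2 — all ≤ 3.

3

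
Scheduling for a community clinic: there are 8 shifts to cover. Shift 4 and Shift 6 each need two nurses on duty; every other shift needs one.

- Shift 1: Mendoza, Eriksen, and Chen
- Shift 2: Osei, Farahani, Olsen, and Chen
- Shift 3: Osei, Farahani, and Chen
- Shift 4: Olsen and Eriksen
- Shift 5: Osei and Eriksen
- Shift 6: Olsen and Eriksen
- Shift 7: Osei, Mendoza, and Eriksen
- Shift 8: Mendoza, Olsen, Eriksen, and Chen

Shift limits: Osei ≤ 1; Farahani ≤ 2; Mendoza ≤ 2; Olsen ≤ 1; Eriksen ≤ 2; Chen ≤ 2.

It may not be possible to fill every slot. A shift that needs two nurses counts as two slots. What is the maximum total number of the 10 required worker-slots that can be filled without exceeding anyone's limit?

Total capacity across all nurses is 1+2+2+1+2+2 = 10, and 10 slots are needed, so at most 10 can be filled.
Shifts {Shift 4, Shift 6} need 4 slots but only Olsen and Eriksen are available for them, supplying at most 3 — so at least 1 slot must go unfilled.
An assignment achieving 9: Shift 1→Mendoza, Shift 2→Farahani, Shift 3→Farahani, Shift 4→Olsen+Eriksen, Shift 5→Osei, Shift 6→Eriksen, Shift 7→Mendoza, Shift 8→Chen.
Loads: Osei 1/1, Farahani 2/2, Mendoza 2/2, Olsen 1/1, Eriksen 2/2, Chen 1/2.

9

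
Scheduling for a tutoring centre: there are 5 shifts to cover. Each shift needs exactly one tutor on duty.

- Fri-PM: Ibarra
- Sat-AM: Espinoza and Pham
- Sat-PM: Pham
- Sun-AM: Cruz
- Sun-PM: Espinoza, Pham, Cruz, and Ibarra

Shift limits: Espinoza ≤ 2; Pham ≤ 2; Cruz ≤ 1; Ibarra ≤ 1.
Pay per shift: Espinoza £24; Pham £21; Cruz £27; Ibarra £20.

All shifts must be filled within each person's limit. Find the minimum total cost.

Fri-PM can only be covered by Ibarra, so that assignment is forced.
Sat-PM can only be covered by Pham, so that assignment is forced.
Sun-AM can only be covered by Cruz, so that assignment is forced.
Picking the cheapest available tutor for each shift independently would cost £109, but that ignores the shift limits.
An optimal schedule: Fri-PM→Ibarra, Sat-AM→Pham, Sat-PM→Pham, Sun-AM→Cruz, Sun-PM→Espinoza.
Total: 20 + 21 + 21 + 27 + 24 = £113.

£113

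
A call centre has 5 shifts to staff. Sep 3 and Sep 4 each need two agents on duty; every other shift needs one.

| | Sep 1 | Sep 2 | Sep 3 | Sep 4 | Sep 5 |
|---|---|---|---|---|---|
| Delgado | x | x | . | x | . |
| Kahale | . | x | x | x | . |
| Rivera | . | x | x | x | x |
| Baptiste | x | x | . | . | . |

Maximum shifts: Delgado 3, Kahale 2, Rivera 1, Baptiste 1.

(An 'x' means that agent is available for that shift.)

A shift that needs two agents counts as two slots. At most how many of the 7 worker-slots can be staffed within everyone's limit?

Total capacity across all agents is 3+2+1+1 = 7, and 7 slots are needed, so at most 7 can be filled.
Shifts {Sep 3, Sep 5} need 3 slots but only Kahale and Rivera are available for them, supplying at most 2 — so at least 1 slot must go unfilled.
An assignment achieving 6: Sep 1→Delgado, Sep 2→Delgado, Sep 3→Kahale, Sep 4→Delgado+Kahale, Sep 5→Rivera.
Loads: Delgado 3/3, Kahale 2/2, Rivera 1/1, Baptiste 0/1.

6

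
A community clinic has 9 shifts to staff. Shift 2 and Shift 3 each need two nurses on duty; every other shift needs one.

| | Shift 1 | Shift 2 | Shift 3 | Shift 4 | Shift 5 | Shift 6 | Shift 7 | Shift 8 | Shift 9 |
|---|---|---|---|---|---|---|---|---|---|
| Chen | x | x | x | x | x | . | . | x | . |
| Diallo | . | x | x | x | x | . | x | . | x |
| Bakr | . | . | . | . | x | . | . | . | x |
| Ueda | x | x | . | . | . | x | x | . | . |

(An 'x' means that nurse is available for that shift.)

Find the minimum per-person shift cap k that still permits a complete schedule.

With 4 nurses and 11 worker-slots to fill, someone must work at least ⌈11/4⌉ = 3 shifts, so k ≥ 3.
k = 3 works: Shift 1→Chen, Shift 2→Diallo+Ueda, Shift 3→Chen+Diallo, Shift 4→Diallo, Shift 5→Bakr, Shift 6→Ueda, Shift 7→Ueda, Shift 8→Chen, Shift 9→Bakr.
Loads: Chen 3, Diallo 3, Bakr 2, Ueda 3 — all ≤ 3.

3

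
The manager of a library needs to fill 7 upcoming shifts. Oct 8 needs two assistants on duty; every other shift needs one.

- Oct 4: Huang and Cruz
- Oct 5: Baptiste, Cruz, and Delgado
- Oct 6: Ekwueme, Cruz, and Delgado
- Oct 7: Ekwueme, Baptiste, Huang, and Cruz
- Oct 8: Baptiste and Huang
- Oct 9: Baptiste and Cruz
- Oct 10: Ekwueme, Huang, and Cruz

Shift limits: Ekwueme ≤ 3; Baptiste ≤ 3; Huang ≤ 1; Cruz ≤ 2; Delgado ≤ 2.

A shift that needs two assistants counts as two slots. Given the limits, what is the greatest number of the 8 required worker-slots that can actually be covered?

8

Total capacity across all assistants is 3+3+1+2+2 = 11, and 8 slots are needed, so at most 8 can be filled.
An assignment achieving 8: Oct 4→Cruz, Oct 5→Baptiste, Oct 6→Ekwueme, Oct 7→Ekwueme, Oct 8→Baptiste+Huang, Oct 9→Baptiste, Oct 10→Ekwueme.
Loads: Ekwueme 3/3, Baptiste 3/3, Huang 1/1, Cruz 1/2, Delgado 0/2.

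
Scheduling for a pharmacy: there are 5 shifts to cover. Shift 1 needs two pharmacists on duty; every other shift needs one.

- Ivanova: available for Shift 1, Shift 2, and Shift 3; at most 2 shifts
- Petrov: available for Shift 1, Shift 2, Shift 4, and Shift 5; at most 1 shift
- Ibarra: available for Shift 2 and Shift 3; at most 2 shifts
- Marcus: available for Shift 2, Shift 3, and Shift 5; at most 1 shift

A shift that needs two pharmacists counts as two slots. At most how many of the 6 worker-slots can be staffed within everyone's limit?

Total capacity across all pharmacists is 2+1+2+1 = 6, and 6 slots are needed, so at most 6 can be filled.
Shifts {Shift 1, Shift 4} need 3 slots but only Ivanova and Petrov are available for them, supplying at most 2 — so at least 1 slot must go unfilled.
An assignment achieving 5: Shift 1→Ivanova, Shift 2→Ibarra, Shift 3→Ivanova, Shift 4→Petrov, Shift 5→Marcus.
Loads: Ivanova 2/2, Petrov 1/1, Ibarra 1/2, Marcus 1/1.

5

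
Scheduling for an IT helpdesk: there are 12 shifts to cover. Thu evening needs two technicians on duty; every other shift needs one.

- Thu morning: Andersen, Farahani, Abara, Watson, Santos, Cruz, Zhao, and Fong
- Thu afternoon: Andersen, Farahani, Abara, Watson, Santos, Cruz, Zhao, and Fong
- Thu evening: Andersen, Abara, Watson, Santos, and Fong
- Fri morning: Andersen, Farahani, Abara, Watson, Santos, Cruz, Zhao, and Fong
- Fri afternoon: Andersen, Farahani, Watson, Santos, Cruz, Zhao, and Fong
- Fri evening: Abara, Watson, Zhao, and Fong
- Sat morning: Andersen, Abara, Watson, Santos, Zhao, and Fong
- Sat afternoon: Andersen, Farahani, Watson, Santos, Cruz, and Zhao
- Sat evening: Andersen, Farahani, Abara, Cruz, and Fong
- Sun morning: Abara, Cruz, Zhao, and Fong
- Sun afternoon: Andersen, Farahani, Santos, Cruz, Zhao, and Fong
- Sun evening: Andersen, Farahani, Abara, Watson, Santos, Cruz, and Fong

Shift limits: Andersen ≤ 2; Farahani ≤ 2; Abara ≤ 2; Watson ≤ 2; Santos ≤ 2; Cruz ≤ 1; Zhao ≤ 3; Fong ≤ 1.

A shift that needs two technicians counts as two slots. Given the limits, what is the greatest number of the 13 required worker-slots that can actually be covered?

Total capacity across all technicians is 2+2+2+2+2+1+3+1 = 15, and 13 slots are needed, so at most 13 can be filled.
An assignment achieving 13: Thu morning→Cruz, Thu afternoon→Zhao, Thu evening→Andersen+Watson, Fri morning→Zhao, Fri afternoon→Santos, Fri evening→Abara, Sat morning→Watson, Sat afternoon→Farahani, Sat evening→Andersen, Sun morning→Abara, Sun afternoon→Farahani, Sun evening→Santos.
Loads: Andersen 2/2, Farahani 2/2, Abara 2/2, Watson 2/2, Santos 2/2, Cruz 1/1, Zhao 2/3, Fong 0/1.

13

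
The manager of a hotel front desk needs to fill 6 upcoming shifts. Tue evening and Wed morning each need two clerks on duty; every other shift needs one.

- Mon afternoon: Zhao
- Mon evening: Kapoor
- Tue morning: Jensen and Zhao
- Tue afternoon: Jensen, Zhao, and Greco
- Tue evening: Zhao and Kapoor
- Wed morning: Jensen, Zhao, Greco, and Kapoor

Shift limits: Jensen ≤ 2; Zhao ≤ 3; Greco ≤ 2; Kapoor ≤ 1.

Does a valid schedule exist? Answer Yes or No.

Total capacity is 8 and 8 slots are needed, so capacity alone doesn't rule it out.
Shifts {Mon evening, Tue evening} need 3 worker-slots in total, but the clerks available for any of those shifts (Zhao and Kapoor) can supply at most 2 among them. So no valid schedule exists.

No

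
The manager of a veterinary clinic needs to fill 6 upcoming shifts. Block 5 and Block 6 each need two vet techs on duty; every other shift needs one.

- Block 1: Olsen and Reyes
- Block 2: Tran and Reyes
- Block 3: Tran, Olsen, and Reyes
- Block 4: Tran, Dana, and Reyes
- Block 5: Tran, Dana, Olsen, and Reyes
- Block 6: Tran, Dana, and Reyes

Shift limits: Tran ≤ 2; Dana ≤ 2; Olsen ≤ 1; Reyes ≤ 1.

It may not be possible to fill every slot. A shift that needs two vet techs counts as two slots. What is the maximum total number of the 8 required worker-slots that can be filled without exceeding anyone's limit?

6

Total capacity across all vet techs is 2+2+1+1 = 6, and 8 slots are needed, so at most 6 can be filled.
An assignment achieving 6: Block 1→Olsen, Block 2→Tran, Block 3→Tran, Block 4→Dana, Block 6→Dana+Reyes.
Loads: Tran 2/2, Dana 2/2, Olsen 1/1, Reyes 1/1.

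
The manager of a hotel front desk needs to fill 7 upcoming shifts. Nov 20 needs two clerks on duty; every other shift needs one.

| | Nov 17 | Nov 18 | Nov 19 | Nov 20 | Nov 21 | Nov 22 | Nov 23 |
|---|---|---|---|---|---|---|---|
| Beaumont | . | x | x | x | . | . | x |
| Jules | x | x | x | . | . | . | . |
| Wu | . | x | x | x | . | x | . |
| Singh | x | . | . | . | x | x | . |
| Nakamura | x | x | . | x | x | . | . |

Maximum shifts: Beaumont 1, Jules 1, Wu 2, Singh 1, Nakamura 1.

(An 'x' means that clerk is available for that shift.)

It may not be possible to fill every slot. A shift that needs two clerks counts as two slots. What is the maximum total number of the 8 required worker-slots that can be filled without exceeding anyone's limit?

Total capacity across all clerks is 1+1+2+1+1 = 6, and 8 slots are needed, so at most 6 can be filled.
An assignment achieving 6: Nov 17→Jules, Nov 19→Wu, Nov 20→Nakamura, Nov 21→Singh, Nov 22→Wu, Nov 23→Beaumont.
Loads: Beaumont 1/1, Jules 1/1, Wu 2/2, Singh 1/1, Nakamura 1/1.

6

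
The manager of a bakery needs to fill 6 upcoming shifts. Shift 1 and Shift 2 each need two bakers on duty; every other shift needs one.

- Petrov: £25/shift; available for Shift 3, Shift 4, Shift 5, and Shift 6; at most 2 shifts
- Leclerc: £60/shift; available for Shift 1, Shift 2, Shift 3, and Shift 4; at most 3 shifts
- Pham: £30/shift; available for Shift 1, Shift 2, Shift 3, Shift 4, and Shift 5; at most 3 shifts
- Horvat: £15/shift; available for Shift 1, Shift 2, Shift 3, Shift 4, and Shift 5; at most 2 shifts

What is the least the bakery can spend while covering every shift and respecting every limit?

£230

Shift 6 can only be covered by Petrov, so that assignment is forced.
Picking the cheapest available baker for each shift independently would cost £160, but that ignores the shift limits.
An optimal schedule: Shift 1→Horvat+Pham, Shift 2→Horvat+Pham, Shift 3→Pham, Shift 4→Leclerc, Shift 5→Petrov, Shift 6→Petrov.
Total: 15 + 30 + 15 + 30 + 30 + 60 + 25 + 25 = £230.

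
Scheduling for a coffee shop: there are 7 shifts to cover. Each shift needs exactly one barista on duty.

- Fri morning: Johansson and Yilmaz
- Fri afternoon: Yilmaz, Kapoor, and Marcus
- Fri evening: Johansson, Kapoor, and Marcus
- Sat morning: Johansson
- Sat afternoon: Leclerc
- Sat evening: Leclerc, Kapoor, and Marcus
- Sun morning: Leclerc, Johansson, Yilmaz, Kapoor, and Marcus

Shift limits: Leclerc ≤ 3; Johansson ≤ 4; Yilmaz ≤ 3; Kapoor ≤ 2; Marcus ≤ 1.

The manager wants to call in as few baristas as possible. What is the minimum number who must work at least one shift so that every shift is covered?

7 slots to fill and no one can take more than 4, so at least ⌈7/4⌉ = 2 baristas are needed.
Shifts {Fri afternoon, Sat morning, Sat afternoon} need 3 slots, but among the baristas available for them (Leclerc, Johansson, Yilmaz, Kapoor, and Marcus) any 2 together supply at most 2. So 2 baristas are not enough.
Leclerc, Johansson, and Yilmaz alone can cover everything: Fri morning→Johansson, Fri afternoon→Yilmaz, Fri evening→Johansson, Sat morning→Johansson, Sat afternoon→Leclerc, Sat evening→Leclerc, Sun morning→Leclerc.

3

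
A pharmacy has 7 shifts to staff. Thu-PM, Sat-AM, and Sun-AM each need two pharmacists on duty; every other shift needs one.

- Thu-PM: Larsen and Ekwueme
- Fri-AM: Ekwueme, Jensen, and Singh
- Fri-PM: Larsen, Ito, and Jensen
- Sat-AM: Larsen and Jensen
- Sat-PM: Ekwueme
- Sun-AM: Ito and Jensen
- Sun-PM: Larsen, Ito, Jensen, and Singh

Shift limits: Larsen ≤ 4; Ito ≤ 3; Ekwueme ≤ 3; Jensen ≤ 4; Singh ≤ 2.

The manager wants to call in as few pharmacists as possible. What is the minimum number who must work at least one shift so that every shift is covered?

4

10 slots to fill and no one can take more than 4, so at least ⌈10/4⌉ = 3 pharmacists are needed.
Shifts {Thu-PM, Sun-AM} need 4 slots, but among the pharmacists available for them (Larsen, Ito, Ekwueme, and Jensen) any 3 together supply at most 3. So 3 pharmacists are not enough.
Larsen, Ito, Ekwueme, and Jensen alone can cover everything: Thu-PM→Larsen+Ekwueme, Fri-AM→Ekwueme, Fri-PM→Larsen, Sat-AM→Larsen+Jensen, Sat-PM→Ekwueme, Sun-AM→Ito+Jensen, Sun-PM→Larsen.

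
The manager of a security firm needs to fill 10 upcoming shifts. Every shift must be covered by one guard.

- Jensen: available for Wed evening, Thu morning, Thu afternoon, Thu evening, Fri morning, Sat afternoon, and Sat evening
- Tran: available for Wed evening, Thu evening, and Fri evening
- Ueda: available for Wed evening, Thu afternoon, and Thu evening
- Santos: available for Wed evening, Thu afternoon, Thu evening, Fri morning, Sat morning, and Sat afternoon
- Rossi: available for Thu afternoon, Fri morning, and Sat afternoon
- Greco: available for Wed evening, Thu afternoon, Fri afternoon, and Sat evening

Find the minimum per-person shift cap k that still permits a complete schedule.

2

With 6 guards and 10 worker-slots to fill, someone must work at least ⌈10/6⌉ = 2 shifts, so k ≥ 2.
k = 2 works: Wed evening→Ueda, Thu morning→Jensen, Thu afternoon→Ueda, Thu evening→Tran, Fri morning→Santos, Fri afternoon→Greco, Fri evening→Tran, Sat morning→Santos, Sat afternoon→Rossi, Sat evening→Jensen.
Loads: Jensen 2, Tran 2, Ueda 2, Santos 2, Rossi 1, Greco 1 — all ≤ 2.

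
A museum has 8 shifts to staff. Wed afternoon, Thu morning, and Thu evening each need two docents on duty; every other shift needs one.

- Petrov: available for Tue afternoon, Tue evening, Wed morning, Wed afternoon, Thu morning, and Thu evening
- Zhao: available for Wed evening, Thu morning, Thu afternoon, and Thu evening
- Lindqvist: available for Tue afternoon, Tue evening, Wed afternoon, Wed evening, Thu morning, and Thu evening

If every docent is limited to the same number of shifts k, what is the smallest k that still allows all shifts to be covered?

With 3 docents and 11 worker-slots to fill, someone must work at least ⌈11/3⌉ = 4 shifts, so k ≥ 4.
k = 4 works: Tue afternoon→Petrov, Tue evening→Petrov, Wed morning→Petrov, Wed afternoon→Petrov+Lindqvist, Wed evening→Zhao, Thu morning→Zhao+Lindqvist, Thu afternoon→Zhao, Thu evening→Zhao+Lindqvist.
Loads: Petrov 4, Zhao 4, Lindqvist 3 — all ≤ 4.

4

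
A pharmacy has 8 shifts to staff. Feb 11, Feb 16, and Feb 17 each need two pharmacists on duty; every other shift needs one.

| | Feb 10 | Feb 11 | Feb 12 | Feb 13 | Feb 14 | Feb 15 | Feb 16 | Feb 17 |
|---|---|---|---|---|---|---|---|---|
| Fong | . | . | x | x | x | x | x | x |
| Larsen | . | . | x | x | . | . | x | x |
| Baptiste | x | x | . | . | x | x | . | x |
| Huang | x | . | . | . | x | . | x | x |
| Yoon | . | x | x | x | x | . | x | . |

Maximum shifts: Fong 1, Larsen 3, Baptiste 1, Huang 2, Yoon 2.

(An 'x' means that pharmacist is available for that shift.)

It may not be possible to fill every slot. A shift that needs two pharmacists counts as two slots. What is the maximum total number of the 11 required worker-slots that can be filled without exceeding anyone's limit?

9

Total capacity across all pharmacists is 1+3+1+2+2 = 9, and 11 slots are needed, so at most 9 can be filled.
An assignment achieving 9: Feb 10→Baptiste, Feb 11→Yoon, Feb 12→Larsen, Feb 13→Larsen, Feb 14→Huang, Feb 15→Fong, Feb 16→Larsen+Yoon, Feb 17→Huang.
Loads: Fong 1/1, Larsen 3/3, Baptiste 1/1, Huang 2/2, Yoon 2/2.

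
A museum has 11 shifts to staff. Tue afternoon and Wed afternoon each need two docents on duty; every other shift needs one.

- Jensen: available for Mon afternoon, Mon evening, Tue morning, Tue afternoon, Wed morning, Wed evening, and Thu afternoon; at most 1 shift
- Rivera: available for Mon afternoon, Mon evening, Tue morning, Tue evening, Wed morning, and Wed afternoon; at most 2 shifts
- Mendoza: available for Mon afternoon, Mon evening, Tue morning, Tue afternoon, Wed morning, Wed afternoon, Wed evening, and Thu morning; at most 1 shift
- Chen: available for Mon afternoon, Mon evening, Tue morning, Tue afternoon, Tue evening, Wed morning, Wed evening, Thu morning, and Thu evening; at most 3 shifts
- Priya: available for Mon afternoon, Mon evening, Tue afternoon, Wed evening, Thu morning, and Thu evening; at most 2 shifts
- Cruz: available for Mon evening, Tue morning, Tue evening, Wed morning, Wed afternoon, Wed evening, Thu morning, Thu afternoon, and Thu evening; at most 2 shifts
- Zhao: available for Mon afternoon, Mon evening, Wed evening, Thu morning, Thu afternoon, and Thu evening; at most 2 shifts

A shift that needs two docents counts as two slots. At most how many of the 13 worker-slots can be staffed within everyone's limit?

Total capacity across all docents is 1+2+1+3+2+2+2 = 13, and 13 slots are needed, so at most 13 can be filled.
An assignment achieving 13: Mon afternoon→Zhao, Mon evening→Zhao, Tue morning→Chen, Tue afternoon→Chen+Priya, Tue evening→Rivera, Wed morning→Cruz, Wed afternoon→Rivera+Mendoza, Wed evening→Cruz, Thu morning→Priya, Thu afternoon→Jensen, Thu evening→Chen.
Loads: Jensen 1/1, Rivera 2/2, Mendoza 1/1, Chen 3/3, Priya 2/2, Cruz 2/2, Zhao 2/2.

13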